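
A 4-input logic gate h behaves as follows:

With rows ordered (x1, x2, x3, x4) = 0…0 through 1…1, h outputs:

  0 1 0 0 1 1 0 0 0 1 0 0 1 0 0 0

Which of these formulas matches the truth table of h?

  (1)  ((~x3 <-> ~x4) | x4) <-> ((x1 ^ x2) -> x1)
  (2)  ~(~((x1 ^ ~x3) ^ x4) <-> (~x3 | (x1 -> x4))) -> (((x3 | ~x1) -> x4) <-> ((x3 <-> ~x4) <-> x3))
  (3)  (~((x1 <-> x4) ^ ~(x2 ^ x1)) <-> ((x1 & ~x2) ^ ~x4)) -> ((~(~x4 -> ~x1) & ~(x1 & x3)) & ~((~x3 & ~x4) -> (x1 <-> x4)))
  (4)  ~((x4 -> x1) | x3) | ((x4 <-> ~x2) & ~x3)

4

(1): at (0,0,0,0) it gives 1, but h = 0 — eliminated.
(2): at (0,0,1,0) it gives 1, but h = 0 — eliminated.
(3): at (0,0,0,1) it gives 0, but h = 1 — eliminated.
(4) is the remaining candidate, and it agrees with h on all 16 inputs.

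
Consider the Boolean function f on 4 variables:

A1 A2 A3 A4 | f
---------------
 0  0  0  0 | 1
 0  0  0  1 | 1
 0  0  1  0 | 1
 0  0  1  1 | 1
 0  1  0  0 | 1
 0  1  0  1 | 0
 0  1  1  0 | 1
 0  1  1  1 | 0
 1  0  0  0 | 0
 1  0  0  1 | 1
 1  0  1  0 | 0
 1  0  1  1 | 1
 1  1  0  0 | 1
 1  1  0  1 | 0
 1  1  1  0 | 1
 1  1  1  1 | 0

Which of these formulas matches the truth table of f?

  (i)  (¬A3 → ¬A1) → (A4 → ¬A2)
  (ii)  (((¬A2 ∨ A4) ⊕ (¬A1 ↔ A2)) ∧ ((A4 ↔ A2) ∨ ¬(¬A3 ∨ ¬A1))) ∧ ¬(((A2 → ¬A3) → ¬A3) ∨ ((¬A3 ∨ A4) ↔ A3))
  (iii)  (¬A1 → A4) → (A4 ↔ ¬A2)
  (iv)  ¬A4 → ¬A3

iii

(i) fails at (1,0,0,0): the formula yields 1, f is 0.
(ii) fails at (0,0,0,0): the formula yields 0, f is 1.
(iv) fails at (0,0,1,0): the formula yields 0, f is 1.
Only (iii) survives; checking it on all 16 rows confirms it matches f.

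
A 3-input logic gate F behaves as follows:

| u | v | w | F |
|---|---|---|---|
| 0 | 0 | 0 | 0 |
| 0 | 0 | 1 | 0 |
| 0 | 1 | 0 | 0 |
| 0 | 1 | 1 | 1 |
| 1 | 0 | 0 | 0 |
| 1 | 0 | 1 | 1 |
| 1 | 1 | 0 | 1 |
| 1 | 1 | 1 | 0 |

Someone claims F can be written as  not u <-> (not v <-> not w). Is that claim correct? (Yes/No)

No

Test each input against both F and the formula:
  u=0, v=0, w=0: formula gives 1, but F = 0 ✗
Row (0,0,0) is a counterexample, so the formula is not equivalent to F.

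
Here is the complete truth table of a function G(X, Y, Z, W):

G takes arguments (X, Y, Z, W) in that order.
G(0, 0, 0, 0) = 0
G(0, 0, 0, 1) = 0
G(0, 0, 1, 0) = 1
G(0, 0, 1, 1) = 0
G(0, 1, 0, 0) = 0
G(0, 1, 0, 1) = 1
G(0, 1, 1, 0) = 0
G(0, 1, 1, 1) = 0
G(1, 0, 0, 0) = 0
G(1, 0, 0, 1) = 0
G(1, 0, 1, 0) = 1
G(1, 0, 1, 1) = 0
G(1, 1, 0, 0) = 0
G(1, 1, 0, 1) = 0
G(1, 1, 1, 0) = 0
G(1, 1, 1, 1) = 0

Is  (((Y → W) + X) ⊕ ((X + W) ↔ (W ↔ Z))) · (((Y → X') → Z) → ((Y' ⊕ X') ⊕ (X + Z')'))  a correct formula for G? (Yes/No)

No

Test each input against both G and the formula:
  X=0, Y=0, Z=0, W=0: formula gives 1, but G = 0 ✗
Since they disagree at (0,0,0,0), the expression is not a correct formula for G.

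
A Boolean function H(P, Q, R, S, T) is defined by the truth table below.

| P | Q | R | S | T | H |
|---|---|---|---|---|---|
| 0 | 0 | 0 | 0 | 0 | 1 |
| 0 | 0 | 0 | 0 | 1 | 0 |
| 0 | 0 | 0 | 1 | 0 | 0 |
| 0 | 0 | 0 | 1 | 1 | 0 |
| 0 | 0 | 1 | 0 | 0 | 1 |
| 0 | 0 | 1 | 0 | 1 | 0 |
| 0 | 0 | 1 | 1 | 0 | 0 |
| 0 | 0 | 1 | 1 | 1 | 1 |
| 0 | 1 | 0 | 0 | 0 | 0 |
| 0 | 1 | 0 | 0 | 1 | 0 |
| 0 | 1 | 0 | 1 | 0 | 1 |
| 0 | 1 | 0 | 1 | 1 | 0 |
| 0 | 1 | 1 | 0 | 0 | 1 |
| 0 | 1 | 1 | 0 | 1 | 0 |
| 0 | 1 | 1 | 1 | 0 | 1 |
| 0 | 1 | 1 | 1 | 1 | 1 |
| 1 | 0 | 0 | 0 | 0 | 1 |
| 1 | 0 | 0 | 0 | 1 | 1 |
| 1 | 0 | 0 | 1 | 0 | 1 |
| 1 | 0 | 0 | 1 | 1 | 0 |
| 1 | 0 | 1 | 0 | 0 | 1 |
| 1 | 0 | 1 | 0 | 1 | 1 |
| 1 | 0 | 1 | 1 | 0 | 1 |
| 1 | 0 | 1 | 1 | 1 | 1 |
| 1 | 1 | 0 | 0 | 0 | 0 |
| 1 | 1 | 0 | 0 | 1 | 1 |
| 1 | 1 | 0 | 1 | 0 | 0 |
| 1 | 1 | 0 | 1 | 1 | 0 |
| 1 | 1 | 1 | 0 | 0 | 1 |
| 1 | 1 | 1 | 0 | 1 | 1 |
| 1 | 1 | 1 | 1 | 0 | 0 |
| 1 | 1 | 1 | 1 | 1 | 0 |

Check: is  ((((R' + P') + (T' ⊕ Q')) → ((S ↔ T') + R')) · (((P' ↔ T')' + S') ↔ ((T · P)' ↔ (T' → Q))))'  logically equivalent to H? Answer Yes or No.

Yes

Test each input against both H and the formula:
  P=0, Q=0, R=0, S=0, T=0: formula gives 1, H = 1 ✓
  P=0, Q=0, R=0, S=0, T=1: formula gives 0, H = 0 ✓
  P=0, Q=0, R=0, S=1, T=0: formula gives 0, H = 0 ✓
  P=0, Q=0, R=0, S=1, T=1: formula gives 0, H = 0 ✓
  …and likewise for the remaining 28 rows.
Every row agrees, so the formula is equivalent.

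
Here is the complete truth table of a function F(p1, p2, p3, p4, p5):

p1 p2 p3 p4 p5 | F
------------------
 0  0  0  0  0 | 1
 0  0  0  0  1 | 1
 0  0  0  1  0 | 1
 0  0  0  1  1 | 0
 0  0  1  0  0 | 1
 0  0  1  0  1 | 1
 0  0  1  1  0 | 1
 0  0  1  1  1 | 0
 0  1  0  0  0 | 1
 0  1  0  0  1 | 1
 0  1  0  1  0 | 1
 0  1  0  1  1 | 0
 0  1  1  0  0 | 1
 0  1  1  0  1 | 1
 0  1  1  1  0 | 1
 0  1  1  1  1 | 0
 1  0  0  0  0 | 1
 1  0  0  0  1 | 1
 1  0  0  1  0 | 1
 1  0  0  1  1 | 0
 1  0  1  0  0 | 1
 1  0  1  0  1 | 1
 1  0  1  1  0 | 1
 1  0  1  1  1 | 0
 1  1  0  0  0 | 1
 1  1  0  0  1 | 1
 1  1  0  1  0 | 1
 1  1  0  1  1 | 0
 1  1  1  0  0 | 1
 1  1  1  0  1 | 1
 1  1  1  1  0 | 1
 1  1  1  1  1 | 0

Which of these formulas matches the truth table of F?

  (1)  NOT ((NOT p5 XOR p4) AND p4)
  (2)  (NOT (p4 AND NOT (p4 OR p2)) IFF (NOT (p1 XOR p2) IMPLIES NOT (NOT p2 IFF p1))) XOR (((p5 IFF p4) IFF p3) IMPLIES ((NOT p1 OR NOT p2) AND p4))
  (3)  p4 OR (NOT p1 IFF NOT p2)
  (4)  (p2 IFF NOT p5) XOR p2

(2): at (0,0,0,0,0) it gives 0, but F = 1 — eliminated.
(3): at (0,0,0,1,1) it gives 1, but F = 0 — eliminated.
(4): at (0,0,0,0,0) it gives 0, but F = 1 — eliminated.
Only (1) survives; checking it on all 32 rows confirms it matches F.

1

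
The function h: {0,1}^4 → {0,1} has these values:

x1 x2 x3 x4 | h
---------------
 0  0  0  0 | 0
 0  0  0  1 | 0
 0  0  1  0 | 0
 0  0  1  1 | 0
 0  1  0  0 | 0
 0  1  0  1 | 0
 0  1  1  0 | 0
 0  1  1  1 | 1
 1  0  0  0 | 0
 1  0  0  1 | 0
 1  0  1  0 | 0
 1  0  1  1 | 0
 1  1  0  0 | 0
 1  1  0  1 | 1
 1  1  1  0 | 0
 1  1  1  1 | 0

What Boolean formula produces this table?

Collect the rows where h=1 — (0,1,1,1), (1,1,0,1) — and write one minterm per row: ¬x1·x2·x3·x4, x1·x2·¬x3·x4. Their union (logical OR) reproduces the table exactly.

h(x1, x2, x3, x4) = (((not x1 and x2) and x3) and x4) or (((x1 and x2) and not x3) and x4)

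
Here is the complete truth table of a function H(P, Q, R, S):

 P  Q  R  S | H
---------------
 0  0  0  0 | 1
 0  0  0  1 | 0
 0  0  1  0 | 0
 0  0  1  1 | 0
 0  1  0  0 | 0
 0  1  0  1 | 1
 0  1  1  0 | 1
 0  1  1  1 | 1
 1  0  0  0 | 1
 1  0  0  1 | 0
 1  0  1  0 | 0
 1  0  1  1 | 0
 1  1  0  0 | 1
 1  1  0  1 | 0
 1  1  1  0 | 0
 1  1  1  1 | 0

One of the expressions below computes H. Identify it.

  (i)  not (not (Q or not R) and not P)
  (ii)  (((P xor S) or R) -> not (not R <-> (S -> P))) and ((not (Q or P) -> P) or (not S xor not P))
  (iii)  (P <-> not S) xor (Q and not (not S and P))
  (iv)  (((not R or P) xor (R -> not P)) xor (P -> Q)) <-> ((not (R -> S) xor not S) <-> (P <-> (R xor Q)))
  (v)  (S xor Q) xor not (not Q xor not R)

iv

(i) disagrees with H on (0,0,0,1) (formula → 1, table → 0); rule it out.
(ii) disagrees with H on (0,0,0,0) (formula → 0, table → 1); rule it out.
(iii) disagrees with H on (0,0,0,0) (formula → 0, table → 1); rule it out.
(v) disagrees with H on (0,0,1,1) (formula → 1, table → 0); rule it out.
Only (iv) survives; checking it on all 16 rows confirms it matches H.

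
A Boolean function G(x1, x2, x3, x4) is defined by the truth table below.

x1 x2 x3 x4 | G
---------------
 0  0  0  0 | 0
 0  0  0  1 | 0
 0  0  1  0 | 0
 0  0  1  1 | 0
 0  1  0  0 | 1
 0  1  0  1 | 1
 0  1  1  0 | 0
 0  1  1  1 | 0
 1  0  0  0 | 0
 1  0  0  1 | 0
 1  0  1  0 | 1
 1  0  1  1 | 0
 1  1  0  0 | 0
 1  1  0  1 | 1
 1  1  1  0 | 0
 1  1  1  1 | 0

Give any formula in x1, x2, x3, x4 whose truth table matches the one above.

G=1 on 4 inputs: (0,1,0,0), (0,1,0,1), (1,0,1,0), (1,1,0,1). Reading each as a conjunction of literals (¬x1·x2·¬x3·¬x4, ¬x1·x2·¬x3·x4, x1·¬x2·x3·¬x4, x1·x2·¬x3·x4) and taking the OR gives the canonical DNF.

G(x1, x2, x3, x4) = (((((¬x1 ∧ x2) ∧ ¬x3) ∧ ¬x4) ∨ (((¬x1 ∧ x2) ∧ ¬x3) ∧ x4)) ∨ (((x1 ∧ ¬x2) ∧ x3) ∧ ¬x4)) ∨ (((x1 ∧ x2) ∧ ¬x3) ∧ x4)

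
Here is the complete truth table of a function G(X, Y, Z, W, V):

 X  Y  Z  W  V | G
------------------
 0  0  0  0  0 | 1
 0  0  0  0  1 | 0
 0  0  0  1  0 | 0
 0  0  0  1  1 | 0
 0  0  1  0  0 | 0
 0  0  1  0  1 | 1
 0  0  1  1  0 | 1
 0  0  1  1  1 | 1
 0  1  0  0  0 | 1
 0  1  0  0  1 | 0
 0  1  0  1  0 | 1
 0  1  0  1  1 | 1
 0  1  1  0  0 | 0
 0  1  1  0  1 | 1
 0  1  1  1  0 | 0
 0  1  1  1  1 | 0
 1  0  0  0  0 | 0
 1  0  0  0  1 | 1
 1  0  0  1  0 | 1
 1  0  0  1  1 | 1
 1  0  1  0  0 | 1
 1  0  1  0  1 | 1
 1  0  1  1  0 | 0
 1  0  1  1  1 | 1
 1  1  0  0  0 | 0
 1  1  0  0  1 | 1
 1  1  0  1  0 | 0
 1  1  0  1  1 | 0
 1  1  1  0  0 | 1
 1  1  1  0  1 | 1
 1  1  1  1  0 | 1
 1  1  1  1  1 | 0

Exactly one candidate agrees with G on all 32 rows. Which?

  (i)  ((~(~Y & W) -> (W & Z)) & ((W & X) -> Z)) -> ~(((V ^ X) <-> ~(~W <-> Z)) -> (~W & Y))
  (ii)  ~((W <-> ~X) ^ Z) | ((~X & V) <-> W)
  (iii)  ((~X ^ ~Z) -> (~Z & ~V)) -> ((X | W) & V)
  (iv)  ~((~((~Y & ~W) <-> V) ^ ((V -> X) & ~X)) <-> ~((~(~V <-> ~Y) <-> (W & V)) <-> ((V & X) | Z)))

(i) disagrees with G on (0,0,0,0,1) (formula → 1, table → 0); rule it out.
(ii) disagrees with G on (0,0,0,0,1) (formula → 1, table → 0); rule it out.
(iii) disagrees with G on (0,0,0,0,0) (formula → 0, table → 1); rule it out.
That leaves (iv). Evaluating it on every row reproduces the table of G exactly.

iv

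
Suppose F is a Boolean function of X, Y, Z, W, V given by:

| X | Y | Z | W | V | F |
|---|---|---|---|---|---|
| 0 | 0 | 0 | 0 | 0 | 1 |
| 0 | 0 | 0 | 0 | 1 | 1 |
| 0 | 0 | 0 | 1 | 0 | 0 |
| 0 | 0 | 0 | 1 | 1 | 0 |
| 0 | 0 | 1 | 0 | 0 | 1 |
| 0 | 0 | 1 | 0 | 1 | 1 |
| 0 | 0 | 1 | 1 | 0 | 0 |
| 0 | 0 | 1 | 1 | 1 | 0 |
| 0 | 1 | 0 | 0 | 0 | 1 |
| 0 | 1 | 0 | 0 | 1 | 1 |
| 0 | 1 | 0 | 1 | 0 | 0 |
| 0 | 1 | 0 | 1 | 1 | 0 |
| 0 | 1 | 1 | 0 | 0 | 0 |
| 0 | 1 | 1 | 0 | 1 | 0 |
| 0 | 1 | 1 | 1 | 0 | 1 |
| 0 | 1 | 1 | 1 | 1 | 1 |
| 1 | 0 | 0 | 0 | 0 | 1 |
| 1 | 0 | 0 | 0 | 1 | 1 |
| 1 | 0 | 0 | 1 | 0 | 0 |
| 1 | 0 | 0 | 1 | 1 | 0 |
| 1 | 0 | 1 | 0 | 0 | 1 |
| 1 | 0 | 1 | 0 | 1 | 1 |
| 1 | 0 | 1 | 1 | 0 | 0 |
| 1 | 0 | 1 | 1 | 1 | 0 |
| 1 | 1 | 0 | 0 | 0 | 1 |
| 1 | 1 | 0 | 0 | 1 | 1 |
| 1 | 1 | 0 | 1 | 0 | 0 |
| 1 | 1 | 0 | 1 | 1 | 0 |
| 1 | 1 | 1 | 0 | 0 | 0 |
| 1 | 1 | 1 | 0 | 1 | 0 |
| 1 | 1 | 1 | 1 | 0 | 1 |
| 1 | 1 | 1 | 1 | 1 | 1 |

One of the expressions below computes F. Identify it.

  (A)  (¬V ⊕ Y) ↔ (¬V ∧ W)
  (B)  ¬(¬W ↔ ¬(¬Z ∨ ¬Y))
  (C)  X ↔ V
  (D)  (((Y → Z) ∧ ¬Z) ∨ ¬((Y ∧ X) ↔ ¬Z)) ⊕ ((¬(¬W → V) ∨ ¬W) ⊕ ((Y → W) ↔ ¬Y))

B

(A) disagrees with F on (0,0,0,0,0) (formula → 0, table → 1); rule it out.
(C) disagrees with F on (0,0,0,0,1) (formula → 0, table → 1); rule it out.
(D) disagrees with F on (0,0,1,0,0) (formula → 0, table → 1); rule it out.
(B) is the remaining candidate, and it agrees with F on all 32 inputs.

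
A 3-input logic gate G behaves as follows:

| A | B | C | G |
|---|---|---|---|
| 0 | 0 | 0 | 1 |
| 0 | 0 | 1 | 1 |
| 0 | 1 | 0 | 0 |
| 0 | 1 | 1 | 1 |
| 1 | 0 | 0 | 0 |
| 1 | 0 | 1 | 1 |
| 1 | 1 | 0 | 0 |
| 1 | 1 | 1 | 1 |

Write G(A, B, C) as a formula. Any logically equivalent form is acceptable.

There are just 3 zero rows: (0,1,0), (1,0,0), (1,1,0). Their minterms are ¬A·B·¬C, A·¬B·¬C, A·B·¬C; the OR of those covers precisely the 0-outputs, and negating it yields G.

G(A, B, C) = ((((A' · B) · C') + ((A · B') · C')) + ((A · B) · C'))'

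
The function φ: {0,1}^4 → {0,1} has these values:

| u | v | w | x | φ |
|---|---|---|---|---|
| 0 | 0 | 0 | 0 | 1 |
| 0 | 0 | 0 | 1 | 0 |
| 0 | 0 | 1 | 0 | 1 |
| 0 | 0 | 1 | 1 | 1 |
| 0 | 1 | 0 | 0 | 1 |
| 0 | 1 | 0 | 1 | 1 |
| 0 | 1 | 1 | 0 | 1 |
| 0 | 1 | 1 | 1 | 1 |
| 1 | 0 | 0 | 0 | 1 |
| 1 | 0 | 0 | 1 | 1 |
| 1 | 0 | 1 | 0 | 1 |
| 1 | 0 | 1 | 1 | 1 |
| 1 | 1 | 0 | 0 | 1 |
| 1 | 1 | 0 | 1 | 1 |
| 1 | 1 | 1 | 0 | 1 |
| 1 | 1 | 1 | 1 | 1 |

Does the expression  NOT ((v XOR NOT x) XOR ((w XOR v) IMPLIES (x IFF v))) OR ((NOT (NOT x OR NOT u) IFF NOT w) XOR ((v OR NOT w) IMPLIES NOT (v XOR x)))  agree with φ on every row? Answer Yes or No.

Yes

Check the formula against φ row by row:
  u=0, v=0, w=0, x=0: formula gives 1, φ = 1 ✓
  u=0, v=0, w=0, x=1: formula gives 0, φ = 0 ✓
  u=0, v=0, w=1, x=0: formula gives 1, φ = 1 ✓
  u=0, v=0, w=1, x=1: formula gives 1, φ = 1 ✓
  … (the remaining 12 rows also agree.)
All 16 rows match — the expression computes φ exactly.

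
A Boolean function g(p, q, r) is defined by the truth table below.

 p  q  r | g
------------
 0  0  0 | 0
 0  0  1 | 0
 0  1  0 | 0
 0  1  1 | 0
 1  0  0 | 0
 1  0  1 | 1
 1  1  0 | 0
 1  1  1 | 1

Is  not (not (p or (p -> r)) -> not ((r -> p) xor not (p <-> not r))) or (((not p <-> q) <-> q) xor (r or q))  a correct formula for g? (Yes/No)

No

Test each input against both g and the formula:
  p=0, q=0, r=0: formula gives 1, but g = 0 ✗
A single disagreement suffices: at (0,0,0) they differ, so the formula does not compute g.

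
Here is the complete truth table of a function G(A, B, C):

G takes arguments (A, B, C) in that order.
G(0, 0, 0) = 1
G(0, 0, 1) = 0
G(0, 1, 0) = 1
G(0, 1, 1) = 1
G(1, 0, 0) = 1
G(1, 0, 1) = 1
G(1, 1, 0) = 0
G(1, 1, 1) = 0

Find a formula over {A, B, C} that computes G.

G is 0 on only 3 rows — (0,0,1), (1,1,0), (1,1,1). Writing each as a minterm (¬A·¬B·C, A·B·¬C, A·B·C) and OR-ing them characterizes exactly where G=0, so G is the negation of that disjunction.

G(A, B, C) = ((((A' · B') · C) + ((A · B) · C')) + ((A · B) · C))'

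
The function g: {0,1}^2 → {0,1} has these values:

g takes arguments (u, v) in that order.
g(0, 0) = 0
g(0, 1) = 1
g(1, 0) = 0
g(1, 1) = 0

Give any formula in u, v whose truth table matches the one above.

g is 1 on exactly one input, (0,1), whose minterm is ¬u·v. So g is just that conjunction.

g(u, v) = ~u & v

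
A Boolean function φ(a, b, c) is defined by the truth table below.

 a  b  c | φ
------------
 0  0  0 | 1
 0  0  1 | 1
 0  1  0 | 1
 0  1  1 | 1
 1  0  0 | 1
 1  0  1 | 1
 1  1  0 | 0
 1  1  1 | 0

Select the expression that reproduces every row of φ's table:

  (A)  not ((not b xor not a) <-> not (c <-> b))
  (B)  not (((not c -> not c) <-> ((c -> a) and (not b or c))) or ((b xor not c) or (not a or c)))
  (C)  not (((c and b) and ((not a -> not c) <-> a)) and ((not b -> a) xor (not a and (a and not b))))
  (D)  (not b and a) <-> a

(A): at (0,0,0) it gives 0, but φ = 1 — eliminated.
(B): at (0,0,0) it gives 0, but φ = 1 — eliminated.
(C): at (0,1,1) it gives 0, but φ = 1 — eliminated.
That leaves (D). Evaluating it on every row reproduces the table of φ exactly.

D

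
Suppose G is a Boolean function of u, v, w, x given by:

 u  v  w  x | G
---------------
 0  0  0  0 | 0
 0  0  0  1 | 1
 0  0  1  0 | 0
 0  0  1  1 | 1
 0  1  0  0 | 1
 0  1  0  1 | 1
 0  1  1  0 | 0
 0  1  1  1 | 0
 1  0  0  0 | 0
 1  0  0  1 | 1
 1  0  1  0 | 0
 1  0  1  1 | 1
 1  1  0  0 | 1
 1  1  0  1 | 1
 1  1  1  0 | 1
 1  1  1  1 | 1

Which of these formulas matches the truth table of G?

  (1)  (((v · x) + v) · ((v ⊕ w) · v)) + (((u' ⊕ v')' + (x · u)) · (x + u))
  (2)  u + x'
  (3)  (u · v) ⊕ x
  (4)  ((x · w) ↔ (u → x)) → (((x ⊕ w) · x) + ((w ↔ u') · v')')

1

(2) disagrees with G on (0,0,0,0) (formula → 1, table → 0); rule it out.
(3) disagrees with G on (0,1,0,0) (formula → 0, table → 1); rule it out.
(4) disagrees with G on (0,0,0,0) (formula → 1, table → 0); rule it out.
That leaves (1). Evaluating it on every row reproduces the table of G exactly.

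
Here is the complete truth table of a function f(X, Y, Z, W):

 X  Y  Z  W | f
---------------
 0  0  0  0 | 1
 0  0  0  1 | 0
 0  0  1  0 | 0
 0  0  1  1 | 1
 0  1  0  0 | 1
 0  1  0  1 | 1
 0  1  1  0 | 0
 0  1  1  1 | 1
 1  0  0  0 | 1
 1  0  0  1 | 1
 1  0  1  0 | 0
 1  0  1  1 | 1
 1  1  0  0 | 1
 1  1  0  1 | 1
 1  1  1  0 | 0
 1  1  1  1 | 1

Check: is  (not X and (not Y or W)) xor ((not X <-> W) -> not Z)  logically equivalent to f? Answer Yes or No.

No

Check the formula against f row by row:
  X=0, Y=0, Z=0, W=0: formula gives 0, but f = 1 ✗
Row (0,0,0,0) is a counterexample, so the formula is not equivalent to f.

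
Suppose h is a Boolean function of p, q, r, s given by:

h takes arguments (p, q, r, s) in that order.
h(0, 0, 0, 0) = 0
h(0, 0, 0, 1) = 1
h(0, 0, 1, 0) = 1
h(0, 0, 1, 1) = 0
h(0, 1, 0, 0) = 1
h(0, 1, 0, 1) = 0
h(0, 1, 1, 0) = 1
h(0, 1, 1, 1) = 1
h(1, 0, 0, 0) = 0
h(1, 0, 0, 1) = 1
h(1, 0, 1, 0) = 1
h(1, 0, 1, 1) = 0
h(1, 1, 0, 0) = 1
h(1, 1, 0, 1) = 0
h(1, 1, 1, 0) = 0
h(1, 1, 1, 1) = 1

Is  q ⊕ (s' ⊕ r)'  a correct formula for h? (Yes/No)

No

Check the formula against h row by row:
  p=0, q=0, r=0, s=0: formula gives 0, h = 0 ✓
  p=0, q=0, r=0, s=1: formula gives 1, h = 1 ✓
  p=0, q=0, r=1, s=0: formula gives 1, h = 1 ✓
  p=0, q=0, r=1, s=1: formula gives 0, h = 0 ✓
  …
  p=0, q=1, r=1, s=0: formula gives 0, but h = 1 ✗
A single disagreement suffices: at (0,1,1,0) they differ, so the formula does not compute h.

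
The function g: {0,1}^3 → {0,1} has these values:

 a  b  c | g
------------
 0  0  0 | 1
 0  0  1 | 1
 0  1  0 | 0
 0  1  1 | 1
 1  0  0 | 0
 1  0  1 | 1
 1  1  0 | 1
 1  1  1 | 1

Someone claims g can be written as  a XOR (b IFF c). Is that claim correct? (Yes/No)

No

Evaluate a XOR (b IFF c) on each row and compare to g:
  a=0, b=0, c=0: formula gives 1, g = 1 ✓
  a=0, b=0, c=1: formula gives 0, but g = 1 ✗
Since they disagree at (0,0,1), the expression is not a correct formula for g.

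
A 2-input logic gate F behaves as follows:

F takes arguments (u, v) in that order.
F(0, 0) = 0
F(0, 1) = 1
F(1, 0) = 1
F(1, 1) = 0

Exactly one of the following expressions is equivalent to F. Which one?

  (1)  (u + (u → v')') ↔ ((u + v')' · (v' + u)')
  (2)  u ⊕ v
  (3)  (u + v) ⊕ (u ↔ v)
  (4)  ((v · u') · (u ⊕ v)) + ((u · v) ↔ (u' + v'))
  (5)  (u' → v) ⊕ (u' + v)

(1) disagrees with F on (0,0) (formula → 1, table → 0); rule it out.
(3) disagrees with F on (0,0) (formula → 1, table → 0); rule it out.
(4) disagrees with F on (1,0) (formula → 0, table → 1); rule it out.
(5) disagrees with F on (0,0) (formula → 1, table → 0); rule it out.
That leaves (2). Evaluating it on every row reproduces the table of F exactly.

2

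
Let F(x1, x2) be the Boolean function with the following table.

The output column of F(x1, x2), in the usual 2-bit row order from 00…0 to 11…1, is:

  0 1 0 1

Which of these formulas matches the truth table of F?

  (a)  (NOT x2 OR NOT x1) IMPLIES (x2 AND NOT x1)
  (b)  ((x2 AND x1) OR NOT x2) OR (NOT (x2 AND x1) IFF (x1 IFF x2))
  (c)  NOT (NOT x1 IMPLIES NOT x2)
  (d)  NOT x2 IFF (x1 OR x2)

a

(b) fails at (0,0): the formula yields 1, F is 0.
(c) fails at (1,1): the formula yields 0, F is 1.
(d) fails at (0,1): the formula yields 0, F is 1.
(a) is the remaining candidate, and it agrees with F on all 4 inputs.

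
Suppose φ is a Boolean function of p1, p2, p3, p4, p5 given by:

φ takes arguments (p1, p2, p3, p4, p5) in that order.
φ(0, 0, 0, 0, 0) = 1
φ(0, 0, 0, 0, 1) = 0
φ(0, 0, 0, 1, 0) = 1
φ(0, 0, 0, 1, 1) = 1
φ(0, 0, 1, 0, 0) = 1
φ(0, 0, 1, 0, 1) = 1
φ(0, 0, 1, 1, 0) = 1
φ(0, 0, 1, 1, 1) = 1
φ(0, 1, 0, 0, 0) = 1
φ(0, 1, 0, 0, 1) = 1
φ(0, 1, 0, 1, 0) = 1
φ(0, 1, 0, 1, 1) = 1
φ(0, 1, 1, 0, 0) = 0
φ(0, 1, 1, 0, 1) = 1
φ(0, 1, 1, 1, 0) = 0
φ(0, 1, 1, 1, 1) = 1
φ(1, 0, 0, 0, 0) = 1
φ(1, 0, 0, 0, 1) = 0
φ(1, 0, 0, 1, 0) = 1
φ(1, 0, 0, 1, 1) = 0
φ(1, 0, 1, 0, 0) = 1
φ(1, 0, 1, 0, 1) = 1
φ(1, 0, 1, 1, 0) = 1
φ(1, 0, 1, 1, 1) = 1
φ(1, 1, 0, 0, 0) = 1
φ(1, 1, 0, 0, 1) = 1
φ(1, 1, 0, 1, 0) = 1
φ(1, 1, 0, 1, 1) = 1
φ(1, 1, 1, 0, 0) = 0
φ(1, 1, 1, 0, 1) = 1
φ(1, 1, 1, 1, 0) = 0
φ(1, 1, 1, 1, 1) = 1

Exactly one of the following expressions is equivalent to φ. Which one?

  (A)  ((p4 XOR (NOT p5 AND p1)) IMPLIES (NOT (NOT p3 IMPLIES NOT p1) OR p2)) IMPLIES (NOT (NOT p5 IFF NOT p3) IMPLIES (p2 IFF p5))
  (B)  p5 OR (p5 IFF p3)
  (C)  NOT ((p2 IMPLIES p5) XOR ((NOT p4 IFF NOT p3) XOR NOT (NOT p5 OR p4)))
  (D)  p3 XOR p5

A

(B) fails at (0,0,0,0,1): the formula yields 1, φ is 0.
(C) fails at (0,0,0,1,0): the formula yields 0, φ is 1.
(D) fails at (0,0,0,0,0): the formula yields 0, φ is 1.
(A) is the remaining candidate, and it agrees with φ on all 32 inputs.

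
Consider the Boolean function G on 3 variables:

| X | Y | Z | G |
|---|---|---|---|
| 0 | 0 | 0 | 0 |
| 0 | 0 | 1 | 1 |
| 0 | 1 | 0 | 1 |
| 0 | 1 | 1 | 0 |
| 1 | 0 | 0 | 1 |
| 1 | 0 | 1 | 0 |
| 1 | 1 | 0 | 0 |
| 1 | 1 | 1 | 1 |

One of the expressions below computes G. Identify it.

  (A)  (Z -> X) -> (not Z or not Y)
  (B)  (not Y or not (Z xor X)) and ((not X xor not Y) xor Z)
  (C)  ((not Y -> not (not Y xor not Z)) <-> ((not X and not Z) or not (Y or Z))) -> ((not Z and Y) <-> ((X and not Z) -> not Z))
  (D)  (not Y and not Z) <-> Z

B

(A) disagrees with G on (0,0,0) (formula → 1, table → 0); rule it out.
(C) disagrees with G on (0,0,1) (formula → 0, table → 1); rule it out.
(D) disagrees with G on (0,0,1) (formula → 0, table → 1); rule it out.
(B) is the remaining candidate, and it agrees with G on all 8 inputs.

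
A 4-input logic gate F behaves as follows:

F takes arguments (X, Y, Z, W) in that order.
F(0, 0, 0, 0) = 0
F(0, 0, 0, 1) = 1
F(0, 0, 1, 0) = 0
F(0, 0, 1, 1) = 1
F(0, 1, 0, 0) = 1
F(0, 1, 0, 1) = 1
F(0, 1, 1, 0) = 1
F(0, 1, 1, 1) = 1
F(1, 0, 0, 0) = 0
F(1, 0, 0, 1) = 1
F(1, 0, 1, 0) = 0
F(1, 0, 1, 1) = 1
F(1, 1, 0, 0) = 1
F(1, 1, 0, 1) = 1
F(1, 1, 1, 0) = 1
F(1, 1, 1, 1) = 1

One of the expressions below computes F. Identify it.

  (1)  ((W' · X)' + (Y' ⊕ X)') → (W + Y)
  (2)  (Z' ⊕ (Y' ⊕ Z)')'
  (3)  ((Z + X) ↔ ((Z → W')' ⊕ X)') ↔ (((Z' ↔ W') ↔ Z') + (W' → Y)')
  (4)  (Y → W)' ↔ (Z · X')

(2): at (0,0,0,1) it gives 0, but F = 1 — eliminated.
(3): at (0,0,1,0) it gives 1, but F = 0 — eliminated.
(4): at (0,0,0,0) it gives 1, but F = 0 — eliminated.
That leaves (1). Evaluating it on every row reproduces the table of F exactly.

1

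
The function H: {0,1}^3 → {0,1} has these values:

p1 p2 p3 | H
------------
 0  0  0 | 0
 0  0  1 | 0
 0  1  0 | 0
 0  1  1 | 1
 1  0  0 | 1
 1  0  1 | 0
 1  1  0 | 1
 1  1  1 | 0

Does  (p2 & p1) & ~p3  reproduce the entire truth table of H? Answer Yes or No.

Check the formula against H row by row:
  p1=0, p2=0, p3=0: formula gives 0, H = 0 ✓
  p1=0, p2=0, p3=1: formula gives 0, H = 0 ✓
  p1=0, p2=1, p3=0: formula gives 0, H = 0 ✓
  p1=0, p2=1, p3=1: formula gives 0, but H = 1 ✗
A single disagreement suffices: at (0,1,1) they differ, so the formula does not compute H.

No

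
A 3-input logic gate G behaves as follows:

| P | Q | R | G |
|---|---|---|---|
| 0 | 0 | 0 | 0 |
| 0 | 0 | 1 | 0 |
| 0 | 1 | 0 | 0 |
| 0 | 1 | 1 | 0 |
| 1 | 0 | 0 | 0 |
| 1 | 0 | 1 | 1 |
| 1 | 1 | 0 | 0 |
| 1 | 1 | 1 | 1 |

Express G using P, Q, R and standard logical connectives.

G(P, Q, R) = ((P · Q') · R) + ((P · Q) · R)

The 1-rows are (1,0,1), (1,1,1). Each contributes one minterm — P·¬Q·R; P·Q·R — and their disjunction is a sum-of-products form of G.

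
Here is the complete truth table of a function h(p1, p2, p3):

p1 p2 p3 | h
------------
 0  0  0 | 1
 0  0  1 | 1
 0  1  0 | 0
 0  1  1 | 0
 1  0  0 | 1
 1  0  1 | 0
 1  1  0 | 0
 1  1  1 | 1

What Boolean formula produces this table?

h=1 on 4 inputs: (0,0,0), (0,0,1), (1,0,0), (1,1,1). Reading each as a conjunction of literals (¬p1·¬p2·¬p3, ¬p1·¬p2·p3, p1·¬p2·¬p3, p1·p2·p3) and taking the OR gives the canonical DNF.

h(p1, p2, p3) = ((((p1' · p2') · p3') + ((p1' · p2') · p3)) + ((p1 · p2') · p3')) + ((p1 · p2) · p3)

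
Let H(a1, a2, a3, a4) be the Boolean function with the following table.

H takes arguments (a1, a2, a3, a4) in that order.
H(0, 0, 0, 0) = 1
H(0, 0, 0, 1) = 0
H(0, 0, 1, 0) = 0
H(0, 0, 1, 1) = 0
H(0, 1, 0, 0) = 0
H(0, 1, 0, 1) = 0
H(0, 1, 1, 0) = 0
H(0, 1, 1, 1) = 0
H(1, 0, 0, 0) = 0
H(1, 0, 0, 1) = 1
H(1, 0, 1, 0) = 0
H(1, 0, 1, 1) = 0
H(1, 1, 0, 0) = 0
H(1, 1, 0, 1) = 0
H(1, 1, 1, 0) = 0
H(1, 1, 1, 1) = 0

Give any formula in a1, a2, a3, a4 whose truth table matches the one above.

H(a1, a2, a3, a4) = (((a1' · a2') · a3') · a4') + (((a1 · a2') · a3') · a4)

Collect the rows where H=1 — (0,0,0,0), (1,0,0,1) — and write one minterm per row: ¬a1·¬a2·¬a3·¬a4, a1·¬a2·¬a3·a4. Their union (logical OR) reproduces the table exactly.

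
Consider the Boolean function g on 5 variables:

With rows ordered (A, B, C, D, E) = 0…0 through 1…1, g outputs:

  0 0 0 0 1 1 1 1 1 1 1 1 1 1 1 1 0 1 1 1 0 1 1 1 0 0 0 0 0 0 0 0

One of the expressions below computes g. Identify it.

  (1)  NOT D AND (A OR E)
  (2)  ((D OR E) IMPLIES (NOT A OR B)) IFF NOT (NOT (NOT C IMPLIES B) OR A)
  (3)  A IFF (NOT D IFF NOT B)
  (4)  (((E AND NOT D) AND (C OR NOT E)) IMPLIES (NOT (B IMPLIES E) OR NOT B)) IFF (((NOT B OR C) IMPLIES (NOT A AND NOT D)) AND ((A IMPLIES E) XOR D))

2

(1) fails at (0,0,0,0,1): the formula yields 1, g is 0.
(3) fails at (0,0,0,1,0): the formula yields 1, g is 0.
(4) fails at (0,0,0,0,0): the formula yields 1, g is 0.
(2) is the remaining candidate, and it agrees with g on all 32 inputs.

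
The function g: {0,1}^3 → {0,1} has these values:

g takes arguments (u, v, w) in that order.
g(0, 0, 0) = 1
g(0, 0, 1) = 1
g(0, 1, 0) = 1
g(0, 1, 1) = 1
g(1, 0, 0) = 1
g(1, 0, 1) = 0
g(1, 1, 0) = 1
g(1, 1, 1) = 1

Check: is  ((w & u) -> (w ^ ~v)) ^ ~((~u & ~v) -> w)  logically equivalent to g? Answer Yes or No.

Evaluate ((w & u) -> (w ^ ~v)) ^ ~((~u & ~v) -> w) on each row and compare to g:
  u=0, v=0, w=0: formula gives 0, but g = 1 ✗
A single disagreement suffices: at (0,0,0) they differ, so the formula does not compute g.

No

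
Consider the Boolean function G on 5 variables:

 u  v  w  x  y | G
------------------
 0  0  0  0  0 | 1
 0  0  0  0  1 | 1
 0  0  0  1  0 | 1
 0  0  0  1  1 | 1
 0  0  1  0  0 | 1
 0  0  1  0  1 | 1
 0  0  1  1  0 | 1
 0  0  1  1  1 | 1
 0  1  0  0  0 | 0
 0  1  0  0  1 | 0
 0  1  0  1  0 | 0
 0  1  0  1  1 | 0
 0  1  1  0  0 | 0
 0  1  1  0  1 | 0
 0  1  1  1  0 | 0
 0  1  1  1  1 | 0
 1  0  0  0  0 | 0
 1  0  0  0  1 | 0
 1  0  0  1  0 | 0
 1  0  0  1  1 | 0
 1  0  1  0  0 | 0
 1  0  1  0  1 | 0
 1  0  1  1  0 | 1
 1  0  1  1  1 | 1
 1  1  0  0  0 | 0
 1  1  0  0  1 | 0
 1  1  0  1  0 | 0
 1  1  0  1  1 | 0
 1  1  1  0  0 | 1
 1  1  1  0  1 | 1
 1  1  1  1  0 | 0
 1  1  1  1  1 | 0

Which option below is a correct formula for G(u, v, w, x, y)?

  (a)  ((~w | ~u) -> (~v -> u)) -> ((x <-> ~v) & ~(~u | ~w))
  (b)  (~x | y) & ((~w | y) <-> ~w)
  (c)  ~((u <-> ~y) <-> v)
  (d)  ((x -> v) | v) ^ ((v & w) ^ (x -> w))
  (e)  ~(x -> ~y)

(b) disagrees with G on (0,0,0,1,0) (formula → 0, table → 1); rule it out.
(c) disagrees with G on (0,0,0,0,0) (formula → 0, table → 1); rule it out.
(d) disagrees with G on (0,0,0,0,0) (formula → 0, table → 1); rule it out.
(e) disagrees with G on (0,0,0,0,0) (formula → 0, table → 1); rule it out.
(a) is the remaining candidate, and it agrees with G on all 32 inputs.

a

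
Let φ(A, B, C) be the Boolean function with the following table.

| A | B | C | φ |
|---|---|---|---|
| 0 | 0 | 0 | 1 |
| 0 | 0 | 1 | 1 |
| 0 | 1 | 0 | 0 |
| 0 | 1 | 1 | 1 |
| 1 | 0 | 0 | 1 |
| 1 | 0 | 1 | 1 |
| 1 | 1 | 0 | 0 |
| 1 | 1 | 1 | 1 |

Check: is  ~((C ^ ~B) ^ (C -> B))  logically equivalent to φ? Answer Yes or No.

Yes

Test each input against both φ and the formula:
  A=0, B=0, C=0: formula gives 1, φ = 1 ✓
  A=0, B=0, C=1: formula gives 1, φ = 1 ✓
  A=0, B=1, C=0: formula gives 0, φ = 0 ✓
  A=0, B=1, C=1: formula gives 1, φ = 1 ✓
  A=1, B=0, C=0: formula gives 1, φ = 1 ✓
  … (the remaining 3 rows also agree.)
All 8 rows match — the expression computes φ exactly.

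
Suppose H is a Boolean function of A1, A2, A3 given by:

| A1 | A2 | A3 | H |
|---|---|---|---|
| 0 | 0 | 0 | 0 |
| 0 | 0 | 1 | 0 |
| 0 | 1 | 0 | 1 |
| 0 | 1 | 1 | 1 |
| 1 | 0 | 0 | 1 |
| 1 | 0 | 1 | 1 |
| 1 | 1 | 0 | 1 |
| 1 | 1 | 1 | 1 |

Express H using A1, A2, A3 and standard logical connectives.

H(A1, A2, A3) = ~(((~A1 & ~A2) & ~A3) | ((~A1 & ~A2) & A3))

H is 0 on only 2 rows — (0,0,0), (0,0,1). Writing each as a minterm (¬A1·¬A2·¬A3, ¬A1·¬A2·A3) and OR-ing them characterizes exactly where H=0, so H is the negation of that disjunction.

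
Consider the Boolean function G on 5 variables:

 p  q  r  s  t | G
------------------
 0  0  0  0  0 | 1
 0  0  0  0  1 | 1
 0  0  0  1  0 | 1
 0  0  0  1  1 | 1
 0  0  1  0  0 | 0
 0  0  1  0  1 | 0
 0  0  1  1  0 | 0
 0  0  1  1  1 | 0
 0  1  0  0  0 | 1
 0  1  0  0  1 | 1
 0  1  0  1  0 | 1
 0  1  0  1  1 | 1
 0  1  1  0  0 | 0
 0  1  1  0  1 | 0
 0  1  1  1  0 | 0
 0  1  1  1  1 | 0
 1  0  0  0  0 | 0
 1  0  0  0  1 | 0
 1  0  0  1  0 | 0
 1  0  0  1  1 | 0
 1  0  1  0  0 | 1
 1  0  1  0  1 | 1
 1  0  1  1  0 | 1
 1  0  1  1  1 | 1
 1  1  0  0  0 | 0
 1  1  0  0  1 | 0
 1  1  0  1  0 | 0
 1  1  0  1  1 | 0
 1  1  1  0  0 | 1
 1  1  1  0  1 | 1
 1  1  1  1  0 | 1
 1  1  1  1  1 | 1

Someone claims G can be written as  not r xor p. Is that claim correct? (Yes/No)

Yes

Test each input against both G and the formula:
  p=0, q=0, r=0, s=0, t=0: formula gives 1, G = 1 ✓
  p=0, q=0, r=0, s=0, t=1: formula gives 1, G = 1 ✓
  p=0, q=0, r=0, s=1, t=0: formula gives 1, G = 1 ✓
  p=0, q=0, r=0, s=1, t=1: formula gives 1, G = 1 ✓
  …and likewise for the remaining 28 rows.
All 32 rows match — the expression computes G exactly.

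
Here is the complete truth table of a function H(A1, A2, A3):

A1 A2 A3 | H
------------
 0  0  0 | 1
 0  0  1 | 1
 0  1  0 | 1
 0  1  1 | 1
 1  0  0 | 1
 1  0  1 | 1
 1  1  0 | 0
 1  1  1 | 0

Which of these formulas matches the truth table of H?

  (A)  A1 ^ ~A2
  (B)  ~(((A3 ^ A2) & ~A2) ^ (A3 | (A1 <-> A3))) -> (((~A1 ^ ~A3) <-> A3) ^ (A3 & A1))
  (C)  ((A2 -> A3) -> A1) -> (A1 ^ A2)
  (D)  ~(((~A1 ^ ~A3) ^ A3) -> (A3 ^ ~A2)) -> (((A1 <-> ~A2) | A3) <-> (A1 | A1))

(A) fails at (0,1,0): the formula yields 0, H is 1.
(B) fails at (1,0,0): the formula yields 0, H is 1.
(D) fails at (1,1,1): the formula yields 1, H is 0.
That leaves (C). Evaluating it on every row reproduces the table of H exactly.

C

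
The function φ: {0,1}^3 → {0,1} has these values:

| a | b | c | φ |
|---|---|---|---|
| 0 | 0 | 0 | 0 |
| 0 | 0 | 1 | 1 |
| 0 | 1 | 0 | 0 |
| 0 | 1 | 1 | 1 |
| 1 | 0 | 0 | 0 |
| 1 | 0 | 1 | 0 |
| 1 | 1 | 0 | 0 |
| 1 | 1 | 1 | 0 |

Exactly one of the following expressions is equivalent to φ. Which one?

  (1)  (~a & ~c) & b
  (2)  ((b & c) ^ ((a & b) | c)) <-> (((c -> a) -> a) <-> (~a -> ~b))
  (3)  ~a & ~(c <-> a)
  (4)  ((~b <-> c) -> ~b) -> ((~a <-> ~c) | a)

(1) fails at (0,0,1): the formula yields 0, φ is 1.
(2) fails at (0,0,0): the formula yields 1, φ is 0.
(4) fails at (0,0,0): the formula yields 1, φ is 0.
That leaves (3). Evaluating it on every row reproduces the table of φ exactly.

3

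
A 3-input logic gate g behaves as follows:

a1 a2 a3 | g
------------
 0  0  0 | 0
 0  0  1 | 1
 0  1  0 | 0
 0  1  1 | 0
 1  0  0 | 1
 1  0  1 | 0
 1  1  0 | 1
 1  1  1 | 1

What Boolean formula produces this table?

g(a1, a2, a3) = ((((a1' · a2') · a3) + ((a1 · a2') · a3')) + ((a1 · a2) · a3')) + ((a1 · a2) · a3)

g=1 on 4 inputs: (0,0,1), (1,0,0), (1,1,0), (1,1,1). Reading each as a conjunction of literals (¬a1·¬a2·a3, a1·¬a2·¬a3, a1·a2·¬a3, a1·a2·a3) and taking the OR gives the canonical DNF.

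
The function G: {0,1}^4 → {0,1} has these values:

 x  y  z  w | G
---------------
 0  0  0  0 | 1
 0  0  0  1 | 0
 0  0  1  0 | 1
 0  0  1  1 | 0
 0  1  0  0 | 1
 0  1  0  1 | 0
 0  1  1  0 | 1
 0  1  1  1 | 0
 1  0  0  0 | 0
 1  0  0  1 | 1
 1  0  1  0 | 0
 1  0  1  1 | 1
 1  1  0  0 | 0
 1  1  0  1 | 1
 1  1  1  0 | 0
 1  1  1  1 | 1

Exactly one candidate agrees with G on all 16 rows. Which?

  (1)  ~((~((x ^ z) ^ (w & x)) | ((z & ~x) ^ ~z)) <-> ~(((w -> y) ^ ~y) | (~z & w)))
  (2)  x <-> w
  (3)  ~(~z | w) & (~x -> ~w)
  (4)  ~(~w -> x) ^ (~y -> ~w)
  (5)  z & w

2

(1) disagrees with G on (0,0,0,0) (formula → 0, table → 1); rule it out.
(3) disagrees with G on (0,0,0,0) (formula → 0, table → 1); rule it out.
(4) disagrees with G on (0,0,0,0) (formula → 0, table → 1); rule it out.
(5) disagrees with G on (0,0,0,0) (formula → 0, table → 1); rule it out.
That leaves (2). Evaluating it on every row reproduces the table of G exactly.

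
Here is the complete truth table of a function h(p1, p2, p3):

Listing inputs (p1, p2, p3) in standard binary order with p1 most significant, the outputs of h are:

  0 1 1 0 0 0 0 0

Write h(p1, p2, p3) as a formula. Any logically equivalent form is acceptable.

h=1 on 2 inputs: (0,0,1), (0,1,0). Reading each as a conjunction of literals (¬p1·¬p2·p3, ¬p1·p2·¬p3) and taking the OR gives the canonical DNF.

h(p1, p2, p3) = ((¬p1 ∧ ¬p2) ∧ p3) ∨ ((¬p1 ∧ p2) ∧ ¬p3)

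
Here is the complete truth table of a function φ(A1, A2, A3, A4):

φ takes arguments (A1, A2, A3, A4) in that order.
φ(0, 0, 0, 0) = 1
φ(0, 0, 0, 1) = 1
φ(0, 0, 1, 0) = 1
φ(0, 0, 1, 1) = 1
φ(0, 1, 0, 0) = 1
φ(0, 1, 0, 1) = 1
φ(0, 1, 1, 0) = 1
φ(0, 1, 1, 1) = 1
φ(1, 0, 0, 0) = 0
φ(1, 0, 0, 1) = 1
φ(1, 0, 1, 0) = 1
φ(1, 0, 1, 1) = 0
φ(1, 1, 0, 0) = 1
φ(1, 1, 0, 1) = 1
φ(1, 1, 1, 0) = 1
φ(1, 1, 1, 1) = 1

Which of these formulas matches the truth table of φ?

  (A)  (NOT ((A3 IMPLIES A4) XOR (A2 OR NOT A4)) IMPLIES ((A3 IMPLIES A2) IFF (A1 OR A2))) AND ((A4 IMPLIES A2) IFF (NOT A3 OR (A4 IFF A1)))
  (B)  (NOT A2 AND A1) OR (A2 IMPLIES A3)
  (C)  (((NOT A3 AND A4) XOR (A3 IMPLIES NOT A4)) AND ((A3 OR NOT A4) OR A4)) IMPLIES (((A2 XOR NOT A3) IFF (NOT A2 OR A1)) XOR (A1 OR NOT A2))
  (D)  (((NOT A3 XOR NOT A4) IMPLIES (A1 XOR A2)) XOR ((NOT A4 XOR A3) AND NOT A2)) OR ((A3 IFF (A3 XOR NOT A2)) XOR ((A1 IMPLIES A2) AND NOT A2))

D

(A) disagrees with φ on (0,0,0,0) (formula → 0, table → 1); rule it out.
(B) disagrees with φ on (0,1,0,0) (formula → 0, table → 1); rule it out.
(C) disagrees with φ on (0,0,0,0) (formula → 0, table → 1); rule it out.
(D) is the remaining candidate, and it agrees with φ on all 16 inputs.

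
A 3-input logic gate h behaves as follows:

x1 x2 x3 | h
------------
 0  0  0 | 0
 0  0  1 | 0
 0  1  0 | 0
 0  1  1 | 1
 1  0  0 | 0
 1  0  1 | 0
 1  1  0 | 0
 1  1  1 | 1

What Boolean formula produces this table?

h(x1, x2, x3) = ((¬x1 ∧ x2) ∧ x3) ∨ ((x1 ∧ x2) ∧ x3)

h=1 on 2 inputs: (0,1,1), (1,1,1). Reading each as a conjunction of literals (¬x1·x2·x3, x1·x2·x3) and taking the OR gives the canonical DNF.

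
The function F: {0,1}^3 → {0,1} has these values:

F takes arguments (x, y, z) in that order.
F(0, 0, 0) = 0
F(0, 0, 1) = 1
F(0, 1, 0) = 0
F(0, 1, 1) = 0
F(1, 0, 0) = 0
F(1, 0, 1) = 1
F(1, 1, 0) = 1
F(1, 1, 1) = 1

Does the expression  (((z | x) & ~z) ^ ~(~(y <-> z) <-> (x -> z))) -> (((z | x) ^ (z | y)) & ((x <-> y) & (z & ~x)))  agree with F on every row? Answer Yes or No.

Evaluate (((z | x) & ~z) ^ ~(~(y <-> z) <-> (x -> z))) -> (((z | x) ^ (z | y)) & ((x <-> y) & (z & ~x))) on each row and compare to F:
  x=0, y=0, z=0: formula gives 0, F = 0 ✓
  x=0, y=0, z=1: formula gives 1, F = 1 ✓
  x=0, y=1, z=0: formula gives 1, but F = 0 ✗
Since they disagree at (0,1,0), the expression is not a correct formula for F.

No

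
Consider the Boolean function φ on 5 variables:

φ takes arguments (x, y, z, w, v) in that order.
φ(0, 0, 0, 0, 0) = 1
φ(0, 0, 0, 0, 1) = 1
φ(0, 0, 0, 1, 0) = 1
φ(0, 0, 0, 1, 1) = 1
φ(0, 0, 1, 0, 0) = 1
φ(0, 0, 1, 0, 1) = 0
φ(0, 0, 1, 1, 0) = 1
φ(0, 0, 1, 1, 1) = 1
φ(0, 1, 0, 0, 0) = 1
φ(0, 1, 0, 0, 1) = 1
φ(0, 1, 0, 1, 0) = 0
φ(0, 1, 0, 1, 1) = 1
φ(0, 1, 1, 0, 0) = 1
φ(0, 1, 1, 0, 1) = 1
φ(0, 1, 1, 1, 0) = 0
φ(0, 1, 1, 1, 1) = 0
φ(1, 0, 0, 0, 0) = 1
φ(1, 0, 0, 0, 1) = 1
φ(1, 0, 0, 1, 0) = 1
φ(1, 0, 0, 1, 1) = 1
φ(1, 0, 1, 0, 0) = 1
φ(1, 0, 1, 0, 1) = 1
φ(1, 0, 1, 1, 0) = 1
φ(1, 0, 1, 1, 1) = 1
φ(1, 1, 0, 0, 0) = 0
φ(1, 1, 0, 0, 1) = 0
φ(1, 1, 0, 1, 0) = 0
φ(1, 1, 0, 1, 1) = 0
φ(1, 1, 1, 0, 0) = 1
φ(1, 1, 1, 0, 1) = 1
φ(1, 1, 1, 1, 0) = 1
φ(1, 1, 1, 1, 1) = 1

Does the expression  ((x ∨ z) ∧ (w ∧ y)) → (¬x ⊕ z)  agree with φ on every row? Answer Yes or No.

Test each input against both φ and the formula:
  x=0, y=0, z=0, w=0, v=0: formula gives 1, φ = 1 ✓
  x=0, y=0, z=0, w=0, v=1: formula gives 1, φ = 1 ✓
  x=0, y=0, z=0, w=1, v=0: formula gives 1, φ = 1 ✓
  x=0, y=0, z=0, w=1, v=1: formula gives 1, φ = 1 ✓
  …
  x=0, y=0, z=1, w=0, v=1: formula gives 1, but φ = 0 ✗
Since they disagree at (0,0,1,0,1), the expression is not a correct formula for φ.

No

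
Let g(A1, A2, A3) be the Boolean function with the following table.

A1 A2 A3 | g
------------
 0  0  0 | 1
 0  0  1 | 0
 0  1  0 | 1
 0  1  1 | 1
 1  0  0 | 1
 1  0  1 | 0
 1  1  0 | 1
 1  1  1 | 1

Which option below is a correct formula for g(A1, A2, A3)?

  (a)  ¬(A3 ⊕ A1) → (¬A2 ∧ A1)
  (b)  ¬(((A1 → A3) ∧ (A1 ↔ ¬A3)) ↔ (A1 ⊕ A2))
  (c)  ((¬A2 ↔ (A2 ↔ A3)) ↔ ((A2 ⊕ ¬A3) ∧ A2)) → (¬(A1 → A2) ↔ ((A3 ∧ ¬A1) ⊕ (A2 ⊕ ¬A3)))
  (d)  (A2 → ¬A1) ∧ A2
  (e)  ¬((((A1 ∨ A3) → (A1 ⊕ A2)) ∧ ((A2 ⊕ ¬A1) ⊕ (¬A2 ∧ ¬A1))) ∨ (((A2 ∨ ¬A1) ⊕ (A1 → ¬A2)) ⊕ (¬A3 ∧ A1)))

c

(a) disagrees with g on (0,0,0) (formula → 0, table → 1); rule it out.
(b) disagrees with g on (0,0,0) (formula → 0, table → 1); rule it out.
(d) disagrees with g on (0,0,0) (formula → 0, table → 1); rule it out.
(e) disagrees with g on (0,0,1) (formula → 1, table → 0); rule it out.
(c) is the remaining candidate, and it agrees with g on all 8 inputs.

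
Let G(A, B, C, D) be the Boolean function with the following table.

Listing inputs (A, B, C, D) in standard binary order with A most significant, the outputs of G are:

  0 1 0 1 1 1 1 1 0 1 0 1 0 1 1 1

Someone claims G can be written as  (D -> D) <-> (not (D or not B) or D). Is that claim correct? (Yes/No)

Evaluate (D -> D) <-> (not (D or not B) or D) on each row and compare to G:
  A=0, B=0, C=0, D=0: formula gives 0, G = 0 ✓
  A=0, B=0, C=0, D=1: formula gives 1, G = 1 ✓
  A=0, B=0, C=1, D=0: formula gives 0, G = 0 ✓
  A=0, B=0, C=1, D=1: formula gives 1, G = 1 ✓
  …
  A=1, B=1, C=0, D=0: formula gives 1, but G = 0 ✗
A single disagreement suffices: at (1,1,0,0) they differ, so the formula does not compute G.

No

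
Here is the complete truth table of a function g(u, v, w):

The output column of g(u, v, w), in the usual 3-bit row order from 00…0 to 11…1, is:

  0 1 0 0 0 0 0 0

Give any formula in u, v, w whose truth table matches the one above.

Only row (0,0,1) gives 1. That row's minterm ¬u·¬v·w is g directly.

g(u, v, w) = (¬u ∧ ¬v) ∧ w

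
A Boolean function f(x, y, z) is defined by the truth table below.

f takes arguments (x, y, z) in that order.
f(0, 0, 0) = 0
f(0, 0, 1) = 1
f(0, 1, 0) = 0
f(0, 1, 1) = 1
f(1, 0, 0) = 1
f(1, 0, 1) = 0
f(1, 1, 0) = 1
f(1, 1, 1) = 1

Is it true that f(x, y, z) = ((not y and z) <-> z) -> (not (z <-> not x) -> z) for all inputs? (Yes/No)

No

Check the formula against f row by row:
  x=0, y=0, z=0: formula gives 0, f = 0 ✓
  x=0, y=0, z=1: formula gives 1, f = 1 ✓
  x=0, y=1, z=0: formula gives 0, f = 0 ✓
  x=0, y=1, z=1: formula gives 1, f = 1 ✓
  x=1, y=0, z=0: formula gives 1, f = 1 ✓
  x=1, y=0, z=1: formula gives 1, but f = 0 ✗
Since they disagree at (1,0,1), the expression is not a correct formula for f.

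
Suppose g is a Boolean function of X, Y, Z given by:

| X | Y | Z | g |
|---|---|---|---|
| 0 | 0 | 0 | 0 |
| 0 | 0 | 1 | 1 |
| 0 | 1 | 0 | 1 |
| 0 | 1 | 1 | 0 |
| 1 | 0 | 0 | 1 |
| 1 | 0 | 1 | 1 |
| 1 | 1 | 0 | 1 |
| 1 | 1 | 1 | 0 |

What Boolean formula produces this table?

g(X, Y, Z) = NOT ((((NOT X AND NOT Y) AND NOT Z) OR ((NOT X AND Y) AND Z)) OR ((X AND Y) AND Z))

The 0-rows are (0,0,0), (0,1,1), (1,1,1). Take each as a conjunction (¬X·¬Y·¬Z, ¬X·Y·Z, X·Y·Z), form their disjunction, and complement — that gives a formula that is 1 everywhere g is.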